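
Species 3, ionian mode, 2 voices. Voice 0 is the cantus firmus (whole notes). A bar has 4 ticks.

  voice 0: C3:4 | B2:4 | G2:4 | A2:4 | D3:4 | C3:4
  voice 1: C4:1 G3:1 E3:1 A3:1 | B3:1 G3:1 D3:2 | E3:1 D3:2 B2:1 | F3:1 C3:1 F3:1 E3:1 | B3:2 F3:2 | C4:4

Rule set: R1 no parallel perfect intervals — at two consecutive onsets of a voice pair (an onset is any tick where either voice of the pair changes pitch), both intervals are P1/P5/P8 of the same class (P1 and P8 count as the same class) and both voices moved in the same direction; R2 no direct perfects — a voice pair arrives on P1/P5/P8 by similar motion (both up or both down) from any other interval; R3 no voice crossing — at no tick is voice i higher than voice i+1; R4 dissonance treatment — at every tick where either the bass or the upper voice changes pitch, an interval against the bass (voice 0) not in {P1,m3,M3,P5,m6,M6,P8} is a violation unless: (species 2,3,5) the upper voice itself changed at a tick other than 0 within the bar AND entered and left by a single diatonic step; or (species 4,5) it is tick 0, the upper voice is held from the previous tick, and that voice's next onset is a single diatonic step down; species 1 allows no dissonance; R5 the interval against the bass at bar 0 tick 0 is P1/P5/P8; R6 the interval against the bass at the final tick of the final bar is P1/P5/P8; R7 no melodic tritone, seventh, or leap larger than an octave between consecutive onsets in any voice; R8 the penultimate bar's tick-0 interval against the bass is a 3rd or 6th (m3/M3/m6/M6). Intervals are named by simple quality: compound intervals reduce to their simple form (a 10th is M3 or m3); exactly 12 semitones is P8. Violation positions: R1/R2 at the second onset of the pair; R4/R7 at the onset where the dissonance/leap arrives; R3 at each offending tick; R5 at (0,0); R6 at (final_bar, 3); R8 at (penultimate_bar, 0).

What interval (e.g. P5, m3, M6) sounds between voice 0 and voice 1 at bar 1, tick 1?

m6

voice 0=B2 voice 1=G3 -> m6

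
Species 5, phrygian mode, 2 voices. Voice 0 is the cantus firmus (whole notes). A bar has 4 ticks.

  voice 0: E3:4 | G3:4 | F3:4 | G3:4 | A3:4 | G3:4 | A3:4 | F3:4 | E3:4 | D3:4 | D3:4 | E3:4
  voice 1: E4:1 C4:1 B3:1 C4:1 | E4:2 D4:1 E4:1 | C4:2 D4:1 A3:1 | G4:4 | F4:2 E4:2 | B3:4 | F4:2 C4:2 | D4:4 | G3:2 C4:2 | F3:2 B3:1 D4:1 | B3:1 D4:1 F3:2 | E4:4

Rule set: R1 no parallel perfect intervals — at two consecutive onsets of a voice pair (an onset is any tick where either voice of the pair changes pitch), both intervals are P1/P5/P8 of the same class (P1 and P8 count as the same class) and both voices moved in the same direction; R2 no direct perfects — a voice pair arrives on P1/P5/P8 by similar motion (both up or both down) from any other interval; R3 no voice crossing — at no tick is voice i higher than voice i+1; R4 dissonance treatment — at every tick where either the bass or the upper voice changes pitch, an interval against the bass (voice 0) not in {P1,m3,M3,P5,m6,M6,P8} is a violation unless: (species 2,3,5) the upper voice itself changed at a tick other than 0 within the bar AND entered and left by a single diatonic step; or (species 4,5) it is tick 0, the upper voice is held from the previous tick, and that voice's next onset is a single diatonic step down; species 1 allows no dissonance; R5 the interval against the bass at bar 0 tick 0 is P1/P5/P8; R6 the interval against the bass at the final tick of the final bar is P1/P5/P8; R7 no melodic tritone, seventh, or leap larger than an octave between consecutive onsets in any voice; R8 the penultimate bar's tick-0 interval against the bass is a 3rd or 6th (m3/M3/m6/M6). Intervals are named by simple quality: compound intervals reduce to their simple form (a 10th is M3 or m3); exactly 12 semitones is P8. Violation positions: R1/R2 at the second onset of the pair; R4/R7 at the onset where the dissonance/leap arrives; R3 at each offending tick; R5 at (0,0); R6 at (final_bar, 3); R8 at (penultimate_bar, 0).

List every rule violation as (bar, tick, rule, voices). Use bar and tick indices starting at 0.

bar 0: v0=E3 v1=E4 downbeat P8
bar 1: v0=G3 v1=E4 downbeat M6
bar 2: v0=F3 v1=C4 downbeat P5
bar 3: v0=G3 v1=G4 downbeat P8
bar 4: v0=A3 v1=F4 downbeat m6
bar 5: v0=G3 v1=B3 downbeat M3
bar 6: v0=A3 v1=F4 downbeat m6
bar 7: v0=F3 v1=D4 downbeat M6
bar 8: v0=E3 v1=G3 downbeat m3
bar 9: v0=D3 v1=F3 downbeat m3
bar 10: v0=D3 v1=B3 downbeat M6
bar 11: v0=E3 v1=E4 downbeat P8
  -> R2 @ bar 2 tick 0 v(0, 1): G3/E4 M6 -> F3/C4 P5 similar
  -> R2 @ bar 3 tick 0 v(0, 1): F3/A3 M3 -> G3/G4 P8 similar
  -> R7 @ bar 3 tick 0 v(1,): A3->G4 leap 10st
  -> R7 @ bar 6 tick 0 v(1,): B3->F4 leap 6st
  -> R7 @ bar 9 tick 2 v(1,): F3->B3 leap 6st
  -> R2 @ bar 11 tick 0 v(0, 1): D3/F3 m3 -> E3/E4 P8 similar
  -> R7 @ bar 11 tick 0 v(1,): F3->E4 leap 11st

(2, 0, R2, (0, 1))
(3, 0, R2, (0, 1))
(3, 0, R7, (1,))
(6, 0, R7, (1,))
(9, 2, R7, (1,))
(11, 0, R2, (0, 1))
(11, 0, R7, (1,))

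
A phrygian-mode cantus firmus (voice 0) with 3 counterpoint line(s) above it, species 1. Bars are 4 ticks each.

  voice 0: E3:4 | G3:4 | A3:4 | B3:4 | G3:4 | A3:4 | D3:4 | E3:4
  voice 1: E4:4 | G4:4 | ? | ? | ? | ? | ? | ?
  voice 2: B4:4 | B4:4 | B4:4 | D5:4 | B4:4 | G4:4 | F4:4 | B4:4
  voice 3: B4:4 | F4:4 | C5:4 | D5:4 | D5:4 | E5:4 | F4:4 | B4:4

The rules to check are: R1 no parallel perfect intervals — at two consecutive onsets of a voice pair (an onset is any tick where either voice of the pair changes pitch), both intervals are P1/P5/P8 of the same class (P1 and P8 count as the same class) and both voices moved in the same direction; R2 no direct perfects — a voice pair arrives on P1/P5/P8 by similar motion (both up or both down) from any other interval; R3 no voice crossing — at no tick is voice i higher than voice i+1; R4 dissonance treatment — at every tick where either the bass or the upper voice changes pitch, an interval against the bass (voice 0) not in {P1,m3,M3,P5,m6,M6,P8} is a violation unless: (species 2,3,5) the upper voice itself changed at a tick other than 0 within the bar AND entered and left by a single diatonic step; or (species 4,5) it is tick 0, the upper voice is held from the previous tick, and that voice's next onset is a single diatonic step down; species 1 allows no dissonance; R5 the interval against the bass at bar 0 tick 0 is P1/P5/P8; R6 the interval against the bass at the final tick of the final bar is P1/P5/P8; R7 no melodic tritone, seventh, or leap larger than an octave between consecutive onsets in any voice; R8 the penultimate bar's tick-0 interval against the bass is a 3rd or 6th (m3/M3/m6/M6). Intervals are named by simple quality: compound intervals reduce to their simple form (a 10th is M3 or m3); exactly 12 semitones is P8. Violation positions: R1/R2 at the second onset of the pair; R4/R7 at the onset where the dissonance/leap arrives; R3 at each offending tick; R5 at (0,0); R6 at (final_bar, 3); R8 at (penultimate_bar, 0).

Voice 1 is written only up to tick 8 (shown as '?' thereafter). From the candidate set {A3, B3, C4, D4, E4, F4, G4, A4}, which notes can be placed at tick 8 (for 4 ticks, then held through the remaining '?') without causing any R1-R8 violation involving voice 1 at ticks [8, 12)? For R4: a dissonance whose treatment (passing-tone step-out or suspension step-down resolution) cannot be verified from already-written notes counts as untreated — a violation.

{C4, E4, F4}

A3: violates R7
B3: violates R4
C4: legal
D4: violates R4
E4: legal
F4: legal
G4: violates R4
A4: violates R1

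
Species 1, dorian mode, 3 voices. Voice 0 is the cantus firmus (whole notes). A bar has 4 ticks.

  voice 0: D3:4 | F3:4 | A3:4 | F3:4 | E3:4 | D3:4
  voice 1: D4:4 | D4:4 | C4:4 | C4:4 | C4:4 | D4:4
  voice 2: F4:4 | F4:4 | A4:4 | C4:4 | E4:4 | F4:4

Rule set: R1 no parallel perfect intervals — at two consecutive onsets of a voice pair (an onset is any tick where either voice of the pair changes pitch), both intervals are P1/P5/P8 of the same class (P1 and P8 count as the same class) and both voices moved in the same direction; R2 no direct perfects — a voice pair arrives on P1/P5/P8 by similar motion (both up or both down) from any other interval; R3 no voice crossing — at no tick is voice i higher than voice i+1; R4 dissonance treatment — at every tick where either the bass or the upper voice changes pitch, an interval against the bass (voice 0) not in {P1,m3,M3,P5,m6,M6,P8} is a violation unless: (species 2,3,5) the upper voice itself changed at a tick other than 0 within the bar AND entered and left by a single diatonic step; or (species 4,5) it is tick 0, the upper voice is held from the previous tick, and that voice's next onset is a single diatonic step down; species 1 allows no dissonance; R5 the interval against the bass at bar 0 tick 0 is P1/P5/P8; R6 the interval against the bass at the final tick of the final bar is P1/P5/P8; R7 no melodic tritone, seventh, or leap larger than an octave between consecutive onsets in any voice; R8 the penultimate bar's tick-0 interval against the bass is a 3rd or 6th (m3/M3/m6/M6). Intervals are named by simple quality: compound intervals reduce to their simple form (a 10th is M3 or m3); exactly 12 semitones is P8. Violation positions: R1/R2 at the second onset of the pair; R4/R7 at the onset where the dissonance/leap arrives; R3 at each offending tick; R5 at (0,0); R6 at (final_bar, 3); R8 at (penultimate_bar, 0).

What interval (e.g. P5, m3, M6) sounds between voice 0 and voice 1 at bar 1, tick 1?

voice 0=F3 voice 1=D4 -> M6

M6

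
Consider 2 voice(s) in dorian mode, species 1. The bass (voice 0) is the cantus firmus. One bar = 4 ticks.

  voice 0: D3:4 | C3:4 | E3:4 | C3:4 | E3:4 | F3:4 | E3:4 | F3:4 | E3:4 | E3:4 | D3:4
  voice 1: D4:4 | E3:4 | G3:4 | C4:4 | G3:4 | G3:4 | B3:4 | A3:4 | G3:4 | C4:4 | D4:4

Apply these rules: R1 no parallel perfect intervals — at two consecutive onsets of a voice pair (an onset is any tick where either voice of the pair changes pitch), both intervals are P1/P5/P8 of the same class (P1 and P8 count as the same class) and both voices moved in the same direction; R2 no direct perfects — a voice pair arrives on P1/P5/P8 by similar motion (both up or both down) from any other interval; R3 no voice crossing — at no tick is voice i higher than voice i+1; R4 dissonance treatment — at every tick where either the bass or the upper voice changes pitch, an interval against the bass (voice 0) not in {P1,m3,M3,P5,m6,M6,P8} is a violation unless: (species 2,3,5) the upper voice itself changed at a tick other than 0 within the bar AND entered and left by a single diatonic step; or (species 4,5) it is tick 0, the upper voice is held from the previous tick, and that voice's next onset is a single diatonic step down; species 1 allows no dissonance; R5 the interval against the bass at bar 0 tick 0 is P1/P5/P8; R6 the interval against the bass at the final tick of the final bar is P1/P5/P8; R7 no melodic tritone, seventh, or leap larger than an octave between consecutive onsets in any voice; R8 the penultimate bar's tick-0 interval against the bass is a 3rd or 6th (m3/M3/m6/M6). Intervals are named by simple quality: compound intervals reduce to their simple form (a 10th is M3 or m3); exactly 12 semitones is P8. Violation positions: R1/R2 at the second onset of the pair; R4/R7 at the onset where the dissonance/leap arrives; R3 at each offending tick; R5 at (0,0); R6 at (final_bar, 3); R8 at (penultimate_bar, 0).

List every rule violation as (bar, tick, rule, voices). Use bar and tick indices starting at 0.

(1, 0, R7, (1,))
(5, 0, R4, (0, 1))

bar 0: v0=D3 v1=D4 downbeat P8
bar 1: v0=C3 v1=E3 downbeat M3
bar 2: v0=E3 v1=G3 downbeat m3
bar 3: v0=C3 v1=C4 downbeat P8
bar 4: v0=E3 v1=G3 downbeat m3
bar 5: v0=F3 v1=G3 downbeat M2
bar 6: v0=E3 v1=B3 downbeat P5
bar 7: v0=F3 v1=A3 downbeat M3
bar 8: v0=E3 v1=G3 downbeat m3
bar 9: v0=E3 v1=C4 downbeat m6
bar 10: v0=D3 v1=D4 downbeat P8
  -> R7 @ bar 1 tick 0 v(1,): D4->E3 leap 10st
  -> R4 @ bar 5 tick 0 v(0, 1): F3/G3 M2 untreated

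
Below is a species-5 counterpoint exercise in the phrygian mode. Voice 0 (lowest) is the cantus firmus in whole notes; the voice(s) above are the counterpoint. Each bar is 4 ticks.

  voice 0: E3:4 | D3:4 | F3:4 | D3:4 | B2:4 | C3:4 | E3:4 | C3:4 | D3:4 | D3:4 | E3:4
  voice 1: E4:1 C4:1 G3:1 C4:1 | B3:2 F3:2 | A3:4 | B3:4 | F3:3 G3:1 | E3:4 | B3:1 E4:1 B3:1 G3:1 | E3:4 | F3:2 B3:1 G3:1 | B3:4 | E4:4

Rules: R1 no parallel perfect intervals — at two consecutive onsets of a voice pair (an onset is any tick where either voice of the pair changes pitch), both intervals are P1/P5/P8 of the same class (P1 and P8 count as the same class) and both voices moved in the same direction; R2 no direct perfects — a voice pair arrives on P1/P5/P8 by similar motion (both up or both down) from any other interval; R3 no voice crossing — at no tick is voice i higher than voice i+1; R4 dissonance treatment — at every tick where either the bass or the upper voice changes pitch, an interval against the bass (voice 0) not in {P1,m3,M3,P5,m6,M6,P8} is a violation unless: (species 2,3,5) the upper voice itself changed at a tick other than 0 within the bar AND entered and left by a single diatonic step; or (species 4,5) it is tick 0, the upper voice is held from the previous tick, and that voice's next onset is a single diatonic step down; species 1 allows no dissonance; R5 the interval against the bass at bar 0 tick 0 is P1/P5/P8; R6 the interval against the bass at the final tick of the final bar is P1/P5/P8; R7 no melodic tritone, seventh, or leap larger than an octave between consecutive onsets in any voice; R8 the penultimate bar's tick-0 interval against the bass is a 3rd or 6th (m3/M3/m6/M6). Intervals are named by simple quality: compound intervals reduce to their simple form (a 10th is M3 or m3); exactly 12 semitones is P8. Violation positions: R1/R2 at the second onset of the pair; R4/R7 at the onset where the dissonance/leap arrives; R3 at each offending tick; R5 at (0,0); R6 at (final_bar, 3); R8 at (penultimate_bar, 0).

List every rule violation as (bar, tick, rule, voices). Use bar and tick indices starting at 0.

bar 0: v0=E3 v1=E4 downbeat P8
bar 1: v0=D3 v1=B3 downbeat M6
bar 2: v0=F3 v1=A3 downbeat M3
bar 3: v0=D3 v1=B3 downbeat M6
bar 4: v0=B2 v1=F3 downbeat TT
bar 5: v0=C3 v1=E3 downbeat M3
bar 6: v0=E3 v1=B3 downbeat P5
bar 7: v0=C3 v1=E3 downbeat M3
bar 8: v0=D3 v1=F3 downbeat m3
bar 9: v0=D3 v1=B3 downbeat M6
bar 10: v0=E3 v1=E4 downbeat P8
  -> R7 @ bar 1 tick 2 v(1,): B3->F3 leap 6st
  -> R4 @ bar 4 tick 0 v(0, 1): B2/F3 TT untreated
  -> R7 @ bar 4 tick 0 v(1,): B3->F3 leap 6st
  -> R2 @ bar 6 tick 0 v(0, 1): C3/E3 M3 -> E3/B3 P5 similar
  -> R7 @ bar 8 tick 2 v(1,): F3->B3 leap 6st
  -> R4 @ bar 8 tick 3 v(0, 1): D3/G3 P4 untreated
  -> R2 @ bar 10 tick 0 v(0, 1): D3/B3 M6 -> E3/E4 P8 similar

(1, 2, R7, (1,))
(4, 0, R4, (0, 1))
(4, 0, R7, (1,))
(6, 0, R2, (0, 1))
(8, 2, R7, (1,))
(8, 3, R4, (0, 1))
(10, 0, R2, (0, 1))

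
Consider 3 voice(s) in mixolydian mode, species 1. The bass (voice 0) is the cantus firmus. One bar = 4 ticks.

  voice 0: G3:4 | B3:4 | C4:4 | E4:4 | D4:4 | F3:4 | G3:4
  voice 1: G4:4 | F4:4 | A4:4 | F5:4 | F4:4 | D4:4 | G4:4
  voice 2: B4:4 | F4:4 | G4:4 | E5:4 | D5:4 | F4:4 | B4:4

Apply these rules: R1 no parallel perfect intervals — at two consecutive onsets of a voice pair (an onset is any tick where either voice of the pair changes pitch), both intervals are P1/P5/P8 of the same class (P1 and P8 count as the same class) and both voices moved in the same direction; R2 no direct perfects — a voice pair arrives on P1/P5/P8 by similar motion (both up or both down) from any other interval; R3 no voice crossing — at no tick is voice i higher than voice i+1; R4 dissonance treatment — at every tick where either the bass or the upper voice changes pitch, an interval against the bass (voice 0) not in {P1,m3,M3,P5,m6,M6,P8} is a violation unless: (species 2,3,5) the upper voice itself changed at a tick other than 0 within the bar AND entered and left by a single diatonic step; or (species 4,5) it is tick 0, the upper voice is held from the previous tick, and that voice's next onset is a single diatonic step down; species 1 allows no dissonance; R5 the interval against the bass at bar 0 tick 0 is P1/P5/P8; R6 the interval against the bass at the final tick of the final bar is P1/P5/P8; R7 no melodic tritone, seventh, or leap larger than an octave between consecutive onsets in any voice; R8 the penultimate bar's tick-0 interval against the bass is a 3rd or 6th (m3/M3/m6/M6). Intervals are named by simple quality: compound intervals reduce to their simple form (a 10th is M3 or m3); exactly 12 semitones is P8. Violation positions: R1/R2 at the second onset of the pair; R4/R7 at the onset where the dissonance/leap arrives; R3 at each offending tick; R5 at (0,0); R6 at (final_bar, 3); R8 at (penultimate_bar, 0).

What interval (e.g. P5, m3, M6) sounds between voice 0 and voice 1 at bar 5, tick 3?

M6

voice 0=F3 voice 1=D4 -> M6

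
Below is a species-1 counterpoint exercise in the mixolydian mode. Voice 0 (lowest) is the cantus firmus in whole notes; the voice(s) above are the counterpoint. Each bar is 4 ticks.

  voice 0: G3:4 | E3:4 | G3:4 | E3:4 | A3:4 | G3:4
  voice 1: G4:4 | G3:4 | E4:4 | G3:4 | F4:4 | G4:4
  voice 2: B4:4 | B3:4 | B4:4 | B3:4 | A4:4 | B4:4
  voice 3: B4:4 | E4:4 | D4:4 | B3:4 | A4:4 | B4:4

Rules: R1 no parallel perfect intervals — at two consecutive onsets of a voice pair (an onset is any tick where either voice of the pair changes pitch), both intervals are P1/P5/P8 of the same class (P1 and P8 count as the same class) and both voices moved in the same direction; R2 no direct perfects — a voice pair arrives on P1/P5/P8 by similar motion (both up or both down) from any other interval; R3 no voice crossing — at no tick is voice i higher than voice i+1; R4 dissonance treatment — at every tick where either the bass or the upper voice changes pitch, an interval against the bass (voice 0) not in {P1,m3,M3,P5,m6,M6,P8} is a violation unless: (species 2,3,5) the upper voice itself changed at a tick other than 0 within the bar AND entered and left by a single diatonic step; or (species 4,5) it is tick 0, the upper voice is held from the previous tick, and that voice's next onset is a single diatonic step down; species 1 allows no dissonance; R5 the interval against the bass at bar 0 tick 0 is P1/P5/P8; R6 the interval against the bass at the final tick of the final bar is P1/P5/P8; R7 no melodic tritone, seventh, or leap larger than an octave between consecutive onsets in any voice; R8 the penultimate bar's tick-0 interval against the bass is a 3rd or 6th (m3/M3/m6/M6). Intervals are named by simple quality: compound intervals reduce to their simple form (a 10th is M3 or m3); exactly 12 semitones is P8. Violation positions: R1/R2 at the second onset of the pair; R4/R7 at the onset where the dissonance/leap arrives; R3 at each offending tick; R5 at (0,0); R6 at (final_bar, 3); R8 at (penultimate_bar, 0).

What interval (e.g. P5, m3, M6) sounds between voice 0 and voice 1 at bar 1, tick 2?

voice 0=E3 voice 1=G3 -> m3

m3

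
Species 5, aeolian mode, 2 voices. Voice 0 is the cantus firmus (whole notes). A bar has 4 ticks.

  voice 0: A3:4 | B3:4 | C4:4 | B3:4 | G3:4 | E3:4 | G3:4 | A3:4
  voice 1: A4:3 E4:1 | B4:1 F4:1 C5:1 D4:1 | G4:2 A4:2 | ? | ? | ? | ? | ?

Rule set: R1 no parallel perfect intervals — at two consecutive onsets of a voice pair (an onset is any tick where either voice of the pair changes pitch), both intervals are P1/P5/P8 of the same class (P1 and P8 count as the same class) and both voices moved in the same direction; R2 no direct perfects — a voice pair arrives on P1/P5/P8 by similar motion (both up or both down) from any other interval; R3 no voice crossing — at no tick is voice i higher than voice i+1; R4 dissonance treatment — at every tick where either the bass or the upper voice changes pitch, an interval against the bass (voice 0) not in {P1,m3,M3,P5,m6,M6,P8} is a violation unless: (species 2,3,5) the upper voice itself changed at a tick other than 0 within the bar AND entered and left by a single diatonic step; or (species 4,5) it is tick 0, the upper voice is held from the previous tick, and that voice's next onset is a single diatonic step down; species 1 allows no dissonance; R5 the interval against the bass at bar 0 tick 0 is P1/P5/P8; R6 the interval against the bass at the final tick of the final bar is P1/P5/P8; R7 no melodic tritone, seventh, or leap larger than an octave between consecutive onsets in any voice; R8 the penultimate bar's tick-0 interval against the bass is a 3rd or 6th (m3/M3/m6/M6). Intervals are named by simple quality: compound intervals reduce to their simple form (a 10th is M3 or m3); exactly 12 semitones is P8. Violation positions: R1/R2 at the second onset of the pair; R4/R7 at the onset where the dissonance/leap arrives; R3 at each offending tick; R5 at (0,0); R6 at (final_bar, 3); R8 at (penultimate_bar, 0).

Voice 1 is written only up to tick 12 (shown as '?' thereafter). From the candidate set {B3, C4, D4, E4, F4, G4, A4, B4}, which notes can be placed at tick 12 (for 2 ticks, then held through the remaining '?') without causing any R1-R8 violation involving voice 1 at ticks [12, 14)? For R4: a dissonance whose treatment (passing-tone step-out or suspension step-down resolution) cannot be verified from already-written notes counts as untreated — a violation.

{B4, D4, G4}

B3: violates R2,R7
C4: violates R4
D4: legal
E4: violates R4
F4: violates R4
G4: legal
A4: violates R4
B4: legal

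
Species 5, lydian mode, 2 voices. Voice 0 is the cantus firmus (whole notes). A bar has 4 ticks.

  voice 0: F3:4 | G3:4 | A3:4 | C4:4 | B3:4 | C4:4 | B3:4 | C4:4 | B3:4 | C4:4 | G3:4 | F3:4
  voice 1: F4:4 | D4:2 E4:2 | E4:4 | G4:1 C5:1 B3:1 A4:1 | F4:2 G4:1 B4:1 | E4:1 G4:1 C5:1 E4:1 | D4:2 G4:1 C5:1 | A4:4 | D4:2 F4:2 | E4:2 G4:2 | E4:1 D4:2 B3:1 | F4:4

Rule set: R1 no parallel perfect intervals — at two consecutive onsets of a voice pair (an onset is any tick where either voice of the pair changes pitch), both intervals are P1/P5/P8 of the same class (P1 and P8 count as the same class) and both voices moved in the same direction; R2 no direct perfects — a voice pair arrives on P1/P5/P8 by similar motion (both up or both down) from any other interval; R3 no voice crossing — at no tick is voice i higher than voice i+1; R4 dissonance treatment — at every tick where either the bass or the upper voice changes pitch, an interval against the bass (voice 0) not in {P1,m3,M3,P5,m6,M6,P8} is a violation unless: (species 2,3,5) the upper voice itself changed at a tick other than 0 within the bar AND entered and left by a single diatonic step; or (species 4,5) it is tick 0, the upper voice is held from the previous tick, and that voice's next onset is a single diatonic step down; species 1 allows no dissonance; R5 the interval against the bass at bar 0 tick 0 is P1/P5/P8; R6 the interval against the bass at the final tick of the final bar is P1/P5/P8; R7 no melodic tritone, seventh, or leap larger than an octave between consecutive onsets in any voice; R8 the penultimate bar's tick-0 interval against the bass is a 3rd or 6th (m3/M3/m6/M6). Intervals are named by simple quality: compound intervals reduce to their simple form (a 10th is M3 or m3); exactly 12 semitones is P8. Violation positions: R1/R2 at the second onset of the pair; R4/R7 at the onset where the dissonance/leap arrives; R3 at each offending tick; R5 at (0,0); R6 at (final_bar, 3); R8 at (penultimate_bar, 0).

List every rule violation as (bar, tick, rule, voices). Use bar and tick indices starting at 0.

bar 0: v0=F3 v1=F4 downbeat P8
bar 1: v0=G3 v1=D4 downbeat P5
bar 2: v0=A3 v1=E4 downbeat P5
bar 3: v0=C4 v1=G4 downbeat P5
bar 4: v0=B3 v1=F4 downbeat TT
bar 5: v0=C4 v1=E4 downbeat M3
bar 6: v0=B3 v1=D4 downbeat m3
bar 7: v0=C4 v1=A4 downbeat M6
bar 8: v0=B3 v1=D4 downbeat m3
bar 9: v0=C4 v1=E4 downbeat M3
bar 10: v0=G3 v1=E4 downbeat M6
bar 11: v0=F3 v1=F4 downbeat P8
  -> R1 @ bar 3 tick 0 v(0, 1): A3/E4 P5 -> C4/G4 P5 similar
  -> R3 @ bar 3 tick 2 v(0, 1): C4 above B3
  -> R4 @ bar 3 tick 2 v(0, 1): C4/B3 m2 untreated
  -> R7 @ bar 3 tick 2 v(1,): C5->B3 leap 13st
  -> R7 @ bar 3 tick 3 v(1,): B3->A4 leap 10st
  -> R4 @ bar 4 tick 0 v(0, 1): B3/F4 TT untreated
  -> R4 @ bar 6 tick 3 v(0, 1): B3/C5 m2 untreated
  -> R4 @ bar 8 tick 2 v(0, 1): B3/F4 TT untreated
  -> R7 @ bar 11 tick 0 v(1,): B3->F4 leap 6st

(3, 0, R1, (0, 1))
(3, 2, R3, (0, 1))
(3, 2, R4, (0, 1))
(3, 2, R7, (1,))
(3, 3, R7, (1,))
(4, 0, R4, (0, 1))
(6, 3, R4, (0, 1))
(8, 2, R4, (0, 1))
(11, 0, R7, (1,))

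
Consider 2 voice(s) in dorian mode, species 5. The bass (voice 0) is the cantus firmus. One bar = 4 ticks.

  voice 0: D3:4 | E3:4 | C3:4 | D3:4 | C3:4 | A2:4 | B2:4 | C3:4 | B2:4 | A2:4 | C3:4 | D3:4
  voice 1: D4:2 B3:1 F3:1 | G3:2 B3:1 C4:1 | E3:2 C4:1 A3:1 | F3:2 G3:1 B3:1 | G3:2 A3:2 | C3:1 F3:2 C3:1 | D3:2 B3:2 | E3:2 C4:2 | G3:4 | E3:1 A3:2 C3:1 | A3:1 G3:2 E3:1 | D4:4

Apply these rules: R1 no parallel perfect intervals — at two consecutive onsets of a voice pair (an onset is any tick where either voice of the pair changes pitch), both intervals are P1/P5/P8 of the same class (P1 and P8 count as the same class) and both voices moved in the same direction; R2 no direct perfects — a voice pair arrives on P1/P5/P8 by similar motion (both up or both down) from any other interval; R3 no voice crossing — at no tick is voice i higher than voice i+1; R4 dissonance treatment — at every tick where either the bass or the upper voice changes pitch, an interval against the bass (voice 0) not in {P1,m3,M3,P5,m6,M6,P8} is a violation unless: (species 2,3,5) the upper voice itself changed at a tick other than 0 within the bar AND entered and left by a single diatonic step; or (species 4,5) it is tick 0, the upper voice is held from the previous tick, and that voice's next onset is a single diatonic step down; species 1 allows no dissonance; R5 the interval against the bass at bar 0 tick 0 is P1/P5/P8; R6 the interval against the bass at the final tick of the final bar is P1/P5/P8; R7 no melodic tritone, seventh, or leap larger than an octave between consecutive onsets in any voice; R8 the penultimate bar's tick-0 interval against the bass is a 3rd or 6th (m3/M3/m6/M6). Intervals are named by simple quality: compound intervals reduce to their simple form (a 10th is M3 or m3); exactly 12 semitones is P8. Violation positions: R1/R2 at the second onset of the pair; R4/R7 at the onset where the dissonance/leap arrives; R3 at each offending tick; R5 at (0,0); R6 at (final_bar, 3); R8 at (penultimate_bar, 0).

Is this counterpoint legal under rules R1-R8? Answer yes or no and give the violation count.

No (6 violations)

bar 0: v0=D3 v1=D4 (P8)
bar 1: v0=E3 v1=G3 (m3)
bar 2: v0=C3 v1=E3 (M3)
bar 3: v0=D3 v1=F3 (m3)
bar 4: v0=C3 v1=G3 (P5)
bar 5: v0=A2 v1=C3 (m3)
bar 6: v0=B2 v1=D3 (m3)
bar 7: v0=C3 v1=E3 (M3)
bar 8: v0=B2 v1=G3 (m6)
bar 9: v0=A2 v1=E3 (P5)
bar 10: v0=C3 v1=A3 (M6)
bar 11: v0=D3 v1=D4 (P8)
  R7 @ bar0.3: B3->F3 leap 6st
  R4 @ bar3.2: D3/G3 P4 untreated
  R2 @ bar4.0: D3/B3 M6 -> C3/G3 P5 similar
  R2 @ bar9.0: B2/G3 m6 -> A2/E3 P5 similar
  R2 @ bar11.0: C3/E3 M3 -> D3/D4 P8 similar
  R7 @ bar11.0: E3->D4 leap 10st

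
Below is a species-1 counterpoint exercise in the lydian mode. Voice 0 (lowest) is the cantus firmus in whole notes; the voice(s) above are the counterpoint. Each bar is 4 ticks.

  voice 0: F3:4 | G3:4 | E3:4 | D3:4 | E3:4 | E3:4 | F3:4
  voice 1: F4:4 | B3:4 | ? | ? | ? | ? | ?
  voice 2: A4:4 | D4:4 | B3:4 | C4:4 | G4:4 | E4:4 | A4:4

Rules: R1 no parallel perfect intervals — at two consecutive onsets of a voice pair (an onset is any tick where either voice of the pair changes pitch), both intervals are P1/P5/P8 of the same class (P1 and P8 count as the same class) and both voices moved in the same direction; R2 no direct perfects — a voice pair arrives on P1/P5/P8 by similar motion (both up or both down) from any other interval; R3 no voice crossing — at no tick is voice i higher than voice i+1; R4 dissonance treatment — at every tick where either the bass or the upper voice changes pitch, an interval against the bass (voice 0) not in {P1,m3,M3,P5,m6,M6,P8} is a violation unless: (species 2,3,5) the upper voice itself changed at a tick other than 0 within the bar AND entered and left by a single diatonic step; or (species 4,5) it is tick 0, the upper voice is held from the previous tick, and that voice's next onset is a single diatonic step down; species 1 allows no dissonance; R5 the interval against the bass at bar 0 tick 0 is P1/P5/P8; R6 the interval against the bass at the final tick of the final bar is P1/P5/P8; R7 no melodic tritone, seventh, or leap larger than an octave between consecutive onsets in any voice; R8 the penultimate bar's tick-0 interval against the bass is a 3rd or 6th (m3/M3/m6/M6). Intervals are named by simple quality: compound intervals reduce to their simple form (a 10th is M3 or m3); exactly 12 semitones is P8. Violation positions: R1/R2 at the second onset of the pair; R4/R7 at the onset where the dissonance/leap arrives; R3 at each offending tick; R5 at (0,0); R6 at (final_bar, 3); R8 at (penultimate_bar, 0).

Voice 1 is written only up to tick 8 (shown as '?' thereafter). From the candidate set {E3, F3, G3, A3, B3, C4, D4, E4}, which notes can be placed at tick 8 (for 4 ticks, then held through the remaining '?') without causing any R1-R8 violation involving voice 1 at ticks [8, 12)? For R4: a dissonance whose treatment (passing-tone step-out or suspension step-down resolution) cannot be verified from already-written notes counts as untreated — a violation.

E3: violates R2
F3: violates R4,R7
G3: legal
A3: violates R4
B3: legal
C4: violates R3
D4: violates R3,R4
E4: violates R3

{B3, G3}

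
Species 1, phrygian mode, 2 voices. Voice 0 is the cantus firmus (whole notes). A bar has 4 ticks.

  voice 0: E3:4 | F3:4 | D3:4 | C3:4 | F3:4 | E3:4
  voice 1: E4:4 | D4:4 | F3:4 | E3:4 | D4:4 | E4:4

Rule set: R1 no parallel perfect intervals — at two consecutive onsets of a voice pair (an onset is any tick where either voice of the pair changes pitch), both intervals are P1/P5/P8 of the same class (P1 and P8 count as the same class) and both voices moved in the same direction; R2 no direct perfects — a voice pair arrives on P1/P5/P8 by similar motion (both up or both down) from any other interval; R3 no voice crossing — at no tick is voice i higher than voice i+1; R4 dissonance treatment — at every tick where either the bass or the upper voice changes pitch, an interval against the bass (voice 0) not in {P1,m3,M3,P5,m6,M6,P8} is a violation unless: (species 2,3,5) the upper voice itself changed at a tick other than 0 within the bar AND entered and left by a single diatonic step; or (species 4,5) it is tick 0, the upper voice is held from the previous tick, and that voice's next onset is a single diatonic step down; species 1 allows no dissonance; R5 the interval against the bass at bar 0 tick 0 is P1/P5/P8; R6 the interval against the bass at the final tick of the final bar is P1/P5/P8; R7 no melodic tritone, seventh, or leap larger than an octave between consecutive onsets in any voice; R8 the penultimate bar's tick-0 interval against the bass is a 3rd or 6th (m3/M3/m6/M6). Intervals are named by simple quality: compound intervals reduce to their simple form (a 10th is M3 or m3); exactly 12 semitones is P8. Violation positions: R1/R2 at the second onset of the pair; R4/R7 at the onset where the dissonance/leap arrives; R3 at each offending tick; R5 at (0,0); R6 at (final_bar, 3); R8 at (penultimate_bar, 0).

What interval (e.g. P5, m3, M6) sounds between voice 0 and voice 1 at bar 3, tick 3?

M3

voice 0=C3 voice 1=E3 -> M3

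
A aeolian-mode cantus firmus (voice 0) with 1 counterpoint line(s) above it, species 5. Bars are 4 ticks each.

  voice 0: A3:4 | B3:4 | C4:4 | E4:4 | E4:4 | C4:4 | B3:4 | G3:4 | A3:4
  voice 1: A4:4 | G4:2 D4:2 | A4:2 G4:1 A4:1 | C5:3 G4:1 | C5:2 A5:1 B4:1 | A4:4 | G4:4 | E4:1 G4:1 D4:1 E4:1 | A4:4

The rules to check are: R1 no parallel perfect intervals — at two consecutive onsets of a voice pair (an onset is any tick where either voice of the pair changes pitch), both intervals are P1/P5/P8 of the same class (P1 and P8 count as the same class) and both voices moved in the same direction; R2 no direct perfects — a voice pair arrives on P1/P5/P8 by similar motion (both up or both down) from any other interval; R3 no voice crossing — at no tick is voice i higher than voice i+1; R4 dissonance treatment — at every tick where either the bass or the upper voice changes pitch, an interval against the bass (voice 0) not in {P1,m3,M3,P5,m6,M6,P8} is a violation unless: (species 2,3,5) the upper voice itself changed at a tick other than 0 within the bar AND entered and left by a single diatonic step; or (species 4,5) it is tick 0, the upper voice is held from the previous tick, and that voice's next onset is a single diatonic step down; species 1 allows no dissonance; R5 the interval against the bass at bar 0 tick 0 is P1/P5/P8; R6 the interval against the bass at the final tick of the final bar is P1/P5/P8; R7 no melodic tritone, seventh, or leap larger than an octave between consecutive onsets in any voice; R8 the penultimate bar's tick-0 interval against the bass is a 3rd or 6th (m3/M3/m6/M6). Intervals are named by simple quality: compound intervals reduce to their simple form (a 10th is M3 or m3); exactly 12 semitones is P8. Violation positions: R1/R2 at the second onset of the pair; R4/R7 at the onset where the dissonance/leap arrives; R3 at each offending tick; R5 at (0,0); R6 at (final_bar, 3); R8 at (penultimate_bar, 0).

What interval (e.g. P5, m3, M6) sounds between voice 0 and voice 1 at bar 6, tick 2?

m6

voice 0=B3 voice 1=G4 -> m6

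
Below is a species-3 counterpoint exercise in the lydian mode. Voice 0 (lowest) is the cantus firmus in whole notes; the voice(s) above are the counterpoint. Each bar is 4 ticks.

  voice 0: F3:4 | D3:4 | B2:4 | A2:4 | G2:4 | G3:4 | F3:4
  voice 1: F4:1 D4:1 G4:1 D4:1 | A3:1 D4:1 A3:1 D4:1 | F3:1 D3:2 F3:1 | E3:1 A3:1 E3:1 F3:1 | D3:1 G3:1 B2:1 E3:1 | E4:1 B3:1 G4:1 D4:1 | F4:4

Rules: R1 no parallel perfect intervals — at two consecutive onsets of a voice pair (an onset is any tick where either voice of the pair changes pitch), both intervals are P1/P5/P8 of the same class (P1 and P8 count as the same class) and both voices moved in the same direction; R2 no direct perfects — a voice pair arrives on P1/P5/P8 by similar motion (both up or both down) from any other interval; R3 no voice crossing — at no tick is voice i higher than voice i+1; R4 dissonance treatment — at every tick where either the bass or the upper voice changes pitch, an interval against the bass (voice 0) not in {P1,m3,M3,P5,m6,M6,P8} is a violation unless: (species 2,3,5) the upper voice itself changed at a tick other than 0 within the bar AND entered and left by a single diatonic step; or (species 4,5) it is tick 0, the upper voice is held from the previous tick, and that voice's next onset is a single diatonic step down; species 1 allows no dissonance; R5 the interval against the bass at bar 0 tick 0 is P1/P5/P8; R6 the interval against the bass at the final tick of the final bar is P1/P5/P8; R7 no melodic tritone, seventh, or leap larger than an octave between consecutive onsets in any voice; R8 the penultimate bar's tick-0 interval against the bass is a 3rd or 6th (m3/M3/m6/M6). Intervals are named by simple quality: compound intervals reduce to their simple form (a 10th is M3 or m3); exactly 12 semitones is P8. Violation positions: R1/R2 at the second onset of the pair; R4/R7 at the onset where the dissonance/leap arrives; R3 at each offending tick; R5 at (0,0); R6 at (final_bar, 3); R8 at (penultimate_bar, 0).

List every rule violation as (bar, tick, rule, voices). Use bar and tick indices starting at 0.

(0, 2, R4, (0, 1))
(1, 0, R2, (0, 1))
(2, 0, R4, (0, 1))
(2, 3, R4, (0, 1))
(3, 0, R2, (0, 1))
(4, 0, R2, (0, 1))

bar 0: v0=F3 v1=F4 downbeat P8
bar 1: v0=D3 v1=A3 downbeat P5
bar 2: v0=B2 v1=F3 downbeat TT
bar 3: v0=A2 v1=E3 downbeat P5
bar 4: v0=G2 v1=D3 downbeat P5
bar 5: v0=G3 v1=E4 downbeat M6
bar 6: v0=F3 v1=F4 downbeat P8
  -> R4 @ bar 0 tick 2 v(0, 1): F3/G4 M2 untreated
  -> R2 @ bar 1 tick 0 v(0, 1): F3/D4 M6 -> D3/A3 P5 similar
  -> R4 @ bar 2 tick 0 v(0, 1): B2/F3 TT untreated
  -> R4 @ bar 2 tick 3 v(0, 1): B2/F3 TT untreated
  -> R2 @ bar 3 tick 0 v(0, 1): B2/F3 TT -> A2/E3 P5 similar
  -> R2 @ bar 4 tick 0 v(0, 1): A2/F3 m6 -> G2/D3 P5 similar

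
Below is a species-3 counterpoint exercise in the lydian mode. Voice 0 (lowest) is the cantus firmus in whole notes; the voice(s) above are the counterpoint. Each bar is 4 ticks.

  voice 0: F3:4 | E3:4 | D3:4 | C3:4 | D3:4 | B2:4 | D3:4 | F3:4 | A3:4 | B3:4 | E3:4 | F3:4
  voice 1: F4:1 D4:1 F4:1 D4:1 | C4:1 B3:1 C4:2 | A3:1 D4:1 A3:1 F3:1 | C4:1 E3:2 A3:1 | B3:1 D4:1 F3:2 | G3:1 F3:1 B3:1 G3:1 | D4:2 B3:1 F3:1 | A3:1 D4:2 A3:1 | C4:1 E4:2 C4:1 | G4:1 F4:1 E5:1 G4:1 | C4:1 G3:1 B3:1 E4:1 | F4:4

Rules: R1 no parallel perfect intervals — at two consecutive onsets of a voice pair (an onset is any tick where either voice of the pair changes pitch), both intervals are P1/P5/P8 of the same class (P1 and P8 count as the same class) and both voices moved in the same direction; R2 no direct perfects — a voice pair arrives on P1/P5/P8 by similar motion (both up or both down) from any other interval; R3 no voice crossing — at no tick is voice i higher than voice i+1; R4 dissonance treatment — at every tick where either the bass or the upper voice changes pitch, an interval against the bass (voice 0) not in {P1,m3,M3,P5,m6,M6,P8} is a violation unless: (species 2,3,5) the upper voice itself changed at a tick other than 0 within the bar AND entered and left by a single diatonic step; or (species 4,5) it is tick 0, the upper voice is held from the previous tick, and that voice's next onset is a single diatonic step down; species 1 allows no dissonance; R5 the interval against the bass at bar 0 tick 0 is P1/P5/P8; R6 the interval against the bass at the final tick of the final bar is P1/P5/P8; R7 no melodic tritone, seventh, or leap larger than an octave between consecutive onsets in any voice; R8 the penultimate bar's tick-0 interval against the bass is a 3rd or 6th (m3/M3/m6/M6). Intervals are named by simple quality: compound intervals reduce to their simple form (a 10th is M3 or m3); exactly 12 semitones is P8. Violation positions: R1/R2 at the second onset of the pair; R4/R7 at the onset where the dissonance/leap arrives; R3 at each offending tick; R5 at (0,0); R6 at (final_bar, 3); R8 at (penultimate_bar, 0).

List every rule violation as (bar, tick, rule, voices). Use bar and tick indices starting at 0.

bar 0: v0=F3 v1=F4 downbeat P8
bar 1: v0=E3 v1=C4 downbeat m6
bar 2: v0=D3 v1=A3 downbeat P5
bar 3: v0=C3 v1=C4 downbeat P8
bar 4: v0=D3 v1=B3 downbeat M6
bar 5: v0=B2 v1=G3 downbeat m6
bar 6: v0=D3 v1=D4 downbeat P8
bar 7: v0=F3 v1=A3 downbeat M3
bar 8: v0=A3 v1=C4 downbeat m3
bar 9: v0=B3 v1=G4 downbeat m6
bar 10: v0=E3 v1=C4 downbeat m6
bar 11: v0=F3 v1=F4 downbeat P8
  -> R2 @ bar 2 tick 0 v(0, 1): E3/C4 m6 -> D3/A3 P5 similar
  -> R4 @ bar 5 tick 1 v(0, 1): B2/F3 TT untreated
  -> R7 @ bar 5 tick 2 v(1,): F3->B3 leap 6st
  -> R2 @ bar 6 tick 0 v(0, 1): B2/G3 m6 -> D3/D4 P8 similar
  -> R7 @ bar 6 tick 3 v(1,): B3->F3 leap 6st
  -> R4 @ bar 9 tick 1 v(0, 1): B3/F4 TT untreated
  -> R4 @ bar 9 tick 2 v(0, 1): B3/E5 P4 untreated
  -> R7 @ bar 9 tick 2 v(1,): F4->E5 leap 11st
  -> R1 @ bar 11 tick 0 v(0, 1): E3/E4 P8 -> F3/F4 P8 similar

(2, 0, R2, (0, 1))
(5, 1, R4, (0, 1))
(5, 2, R7, (1,))
(6, 0, R2, (0, 1))
(6, 3, R7, (1,))
(9, 1, R4, (0, 1))
(9, 2, R4, (0, 1))
(9, 2, R7, (1,))
(11, 0, R1, (0, 1))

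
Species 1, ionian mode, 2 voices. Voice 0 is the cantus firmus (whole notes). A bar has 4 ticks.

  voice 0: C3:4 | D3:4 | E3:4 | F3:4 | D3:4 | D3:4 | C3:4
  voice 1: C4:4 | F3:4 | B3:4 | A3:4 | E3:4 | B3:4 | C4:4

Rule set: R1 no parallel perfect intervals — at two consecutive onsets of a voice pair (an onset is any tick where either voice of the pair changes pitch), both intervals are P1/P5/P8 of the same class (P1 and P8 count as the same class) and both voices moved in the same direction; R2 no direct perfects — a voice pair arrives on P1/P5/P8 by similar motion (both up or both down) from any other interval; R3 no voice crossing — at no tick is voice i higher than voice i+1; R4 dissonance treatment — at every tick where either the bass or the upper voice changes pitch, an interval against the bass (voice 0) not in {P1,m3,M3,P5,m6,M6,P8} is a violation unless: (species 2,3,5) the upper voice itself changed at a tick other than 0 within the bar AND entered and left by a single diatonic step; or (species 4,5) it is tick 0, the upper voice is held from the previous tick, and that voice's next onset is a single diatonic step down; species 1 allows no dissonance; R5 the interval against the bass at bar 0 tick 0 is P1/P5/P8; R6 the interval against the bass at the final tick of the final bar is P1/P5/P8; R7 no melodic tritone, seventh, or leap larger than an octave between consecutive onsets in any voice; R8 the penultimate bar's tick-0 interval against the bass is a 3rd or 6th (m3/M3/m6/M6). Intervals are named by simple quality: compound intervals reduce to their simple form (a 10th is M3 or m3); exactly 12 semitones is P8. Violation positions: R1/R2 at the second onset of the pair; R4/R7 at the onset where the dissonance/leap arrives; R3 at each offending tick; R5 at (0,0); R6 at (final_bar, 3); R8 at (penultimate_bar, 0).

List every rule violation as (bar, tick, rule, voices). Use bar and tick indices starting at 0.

bar 0: v0=C3 v1=C4 downbeat P8
bar 1: v0=D3 v1=F3 downbeat m3
bar 2: v0=E3 v1=B3 downbeat P5
bar 3: v0=F3 v1=A3 downbeat M3
bar 4: v0=D3 v1=E3 downbeat M2
bar 5: v0=D3 v1=B3 downbeat M6
bar 6: v0=C3 v1=C4 downbeat P8
  -> R2 @ bar 2 tick 0 v(0, 1): D3/F3 m3 -> E3/B3 P5 similar
  -> R7 @ bar 2 tick 0 v(1,): F3->B3 leap 6st
  -> R4 @ bar 4 tick 0 v(0, 1): D3/E3 M2 untreated

(2, 0, R2, (0, 1))
(2, 0, R7, (1,))
(4, 0, R4, (0, 1))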